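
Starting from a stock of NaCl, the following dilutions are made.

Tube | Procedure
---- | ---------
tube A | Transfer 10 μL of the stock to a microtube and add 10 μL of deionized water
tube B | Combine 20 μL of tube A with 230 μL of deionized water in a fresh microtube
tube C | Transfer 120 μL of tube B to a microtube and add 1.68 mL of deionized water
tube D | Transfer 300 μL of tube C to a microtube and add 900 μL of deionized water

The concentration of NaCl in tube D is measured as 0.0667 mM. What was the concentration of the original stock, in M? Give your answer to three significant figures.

Step 1: 10 μL + 10 μL = 20 μL total → factor 20/10 = 2
Step 2: 20 μL + 230 μL = 250 μL total → factor 250/20 = 12.5
Step 3: 120 μL + 1.68 mL = 1800 μL total → factor 1800/120 = 15
Step 4: 300 μL + 900 μL = 1200 μL total → factor 1200/300 = 4
Overall dilution factor = 2 × 12.5 × 15 × 4 = 1500
Stock = 0.0667 mM × 1500 = 100.0 mM = 0.100 M

0.100 M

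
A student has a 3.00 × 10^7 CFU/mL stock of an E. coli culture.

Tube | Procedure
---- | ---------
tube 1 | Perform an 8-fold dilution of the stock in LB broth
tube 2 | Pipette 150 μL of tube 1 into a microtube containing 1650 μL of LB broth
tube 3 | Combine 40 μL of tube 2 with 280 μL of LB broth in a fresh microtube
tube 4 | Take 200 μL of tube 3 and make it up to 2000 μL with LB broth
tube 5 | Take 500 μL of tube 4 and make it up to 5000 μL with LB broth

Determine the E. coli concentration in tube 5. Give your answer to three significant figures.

Step 1: 8-fold → factor 8
Step 2: 150 μL + 1650 μL = 1800 μL total → factor 1800/150 = 12
Step 3: 40 μL + 280 μL = 320 μL total → factor 320/40 = 8
Step 4: 200 μL brought to 2000 μL → factor 2000/200 = 10
Step 5: 500 μL brought to 5000 μL → factor 5000/500 = 10
Overall dilution factor = 8 × 12 × 8 × 10 × 10 = 76800
Final = 3.00 × 10^7 CFU/mL / 76800 = 391 CFU/mL

391 CFU/mL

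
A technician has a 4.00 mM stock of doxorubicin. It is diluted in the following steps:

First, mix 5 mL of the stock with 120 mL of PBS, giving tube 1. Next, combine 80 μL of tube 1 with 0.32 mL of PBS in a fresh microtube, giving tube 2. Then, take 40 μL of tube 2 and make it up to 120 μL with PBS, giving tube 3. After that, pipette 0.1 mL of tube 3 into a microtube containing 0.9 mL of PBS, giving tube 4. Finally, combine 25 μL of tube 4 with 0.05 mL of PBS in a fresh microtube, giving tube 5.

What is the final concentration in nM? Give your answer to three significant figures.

Step 1: 5 mL + 120 mL = 125 mL total → factor 125/5 = 25
Step 2: 80 μL + 0.32 mL = 400 μL total → factor 400/80 = 5
Step 3: 40 μL brought to 120 μL → factor 120/40 = 3
Step 4: 0.1 mL + 0.9 mL = 1 mL total → factor 1/0.1 = 10
Step 5: 25 μL + 0.05 mL = 75 μL total → factor 75/25 = 3
Overall dilution factor = 25 × 5 × 3 × 10 × 3 = 11250
Final = 4.00 mM / 11250 = 0.0003556 mM = 356 nM

356 nM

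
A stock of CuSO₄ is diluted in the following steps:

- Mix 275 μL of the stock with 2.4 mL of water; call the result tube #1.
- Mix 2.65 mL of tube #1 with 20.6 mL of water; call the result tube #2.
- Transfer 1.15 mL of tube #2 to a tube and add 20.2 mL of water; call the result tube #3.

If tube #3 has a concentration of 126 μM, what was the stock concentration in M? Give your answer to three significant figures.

Step 1: 275 μL + 2.4 mL = 2675 μL total → factor 2675/275 = 9.7273
Step 2: 2.65 mL + 20.6 mL = 23.25 mL total → factor 23.25/2.65 = 8.7736
Step 3: 1.15 mL + 20.2 mL = 21.35 mL total → factor 21.35/1.15 = 18.565
Overall dilution factor = 9.7273 × 8.7736 × 18.565 = 1584.4
Stock = 126 μM × 1584.4 = 1.996 × 10^5 μM = 0.200 M

0.200 M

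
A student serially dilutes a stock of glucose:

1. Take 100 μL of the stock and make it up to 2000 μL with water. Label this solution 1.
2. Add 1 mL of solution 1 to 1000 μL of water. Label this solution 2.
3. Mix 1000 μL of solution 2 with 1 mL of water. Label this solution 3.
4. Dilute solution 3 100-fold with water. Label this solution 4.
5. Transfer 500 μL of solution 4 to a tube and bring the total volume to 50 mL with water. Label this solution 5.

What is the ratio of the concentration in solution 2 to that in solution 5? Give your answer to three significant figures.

2.00 × 10^4

Step 1: 100 μL brought to 2000 μL → factor 2000/100 = 20
Step 2: 1 mL + 1000 μL = 2 mL total → factor 2/1 = 2
Step 3: 1000 μL + 1 mL = 2000 μL total → factor 2000/1000 = 2
Step 4: 100-fold → factor 100
Step 5: 500 μL brought to 50 mL → factor 50000/500 = 100
Dilution factor to solution 2 = 40; to solution 5 = 8 × 10^5
[solution 2]/[solution 5] = (factor to solution 5)/(factor to solution 2) = 8 × 10^5/40 = 2.00 × 10^4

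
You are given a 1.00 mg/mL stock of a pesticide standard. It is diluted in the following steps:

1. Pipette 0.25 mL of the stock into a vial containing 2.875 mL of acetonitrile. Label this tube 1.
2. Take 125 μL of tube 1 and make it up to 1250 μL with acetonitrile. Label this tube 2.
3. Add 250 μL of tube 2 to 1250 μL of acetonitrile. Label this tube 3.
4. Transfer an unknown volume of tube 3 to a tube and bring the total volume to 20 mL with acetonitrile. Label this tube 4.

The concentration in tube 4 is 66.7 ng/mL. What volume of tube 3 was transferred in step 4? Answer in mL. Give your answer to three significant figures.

Step 1: 0.25 mL + 2.875 mL = 3.125 mL total → factor 3.125/0.25 = 12.5
Step 2: 125 μL brought to 1250 μL → factor 1250/125 = 10
Step 3: 250 μL + 1250 μL = 1500 μL total → factor 1500/250 = 6
Step 4: v brought to 20 mL → factor = 20 mL/v
Product of known-step factors = 750
Overall factor = 1.00 mg/mL / (66.7 ng/mL) = 14993
Step-4 factor = 14993 / 750 = 19.99
v = 20 mL / 19.99 = 1.00 mL

1.00 mL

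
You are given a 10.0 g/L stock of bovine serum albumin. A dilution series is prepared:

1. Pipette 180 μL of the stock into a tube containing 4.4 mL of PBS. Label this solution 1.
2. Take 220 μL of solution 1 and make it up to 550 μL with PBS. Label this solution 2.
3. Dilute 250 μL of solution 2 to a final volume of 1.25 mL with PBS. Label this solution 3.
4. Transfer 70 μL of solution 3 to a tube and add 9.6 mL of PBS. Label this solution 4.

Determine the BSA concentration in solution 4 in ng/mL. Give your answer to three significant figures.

228 ng/mL

Step 1: 180 μL + 4.4 mL = 4580 μL total → factor 4580/180 = 25.444
Step 2: 220 μL brought to 550 μL → factor 550/220 = 2.5
Step 3: 250 μL brought to 1.25 mL → factor 1250/250 = 5
Step 4: 70 μL + 9.6 mL = 9670 μL total → factor 9670/70 = 138.14
Overall dilution factor = 25.444 × 2.5 × 5 × 138.14 = 43937
Final = 10.0 g/L / 43937 = 0.0002276 g/L = 228 ng/mL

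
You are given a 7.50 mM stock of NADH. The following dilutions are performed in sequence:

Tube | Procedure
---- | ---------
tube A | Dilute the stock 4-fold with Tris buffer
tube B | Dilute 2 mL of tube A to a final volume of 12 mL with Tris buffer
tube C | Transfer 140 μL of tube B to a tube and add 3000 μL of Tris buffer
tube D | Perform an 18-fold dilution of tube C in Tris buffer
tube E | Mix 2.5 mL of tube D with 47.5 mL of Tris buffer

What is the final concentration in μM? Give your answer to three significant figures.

Step 1: 4-fold → factor 4
Step 2: 2 mL brought to 12 mL → factor 12/2 = 6
Step 3: 140 μL + 3000 μL = 3140 μL total → factor 3140/140 = 22.429
Step 4: 18-fold → factor 18
Step 5: 2.5 mL + 47.5 mL = 50 mL total → factor 50/2.5 = 20
Overall dilution factor = 4 × 6 × 22.429 × 18 × 20 = 1.9378 × 10^5
Final = 7.50 mM / 1.9378 × 10^5 = 3.870 × 10^-5 mM = 0.0387 μM

0.0387 μM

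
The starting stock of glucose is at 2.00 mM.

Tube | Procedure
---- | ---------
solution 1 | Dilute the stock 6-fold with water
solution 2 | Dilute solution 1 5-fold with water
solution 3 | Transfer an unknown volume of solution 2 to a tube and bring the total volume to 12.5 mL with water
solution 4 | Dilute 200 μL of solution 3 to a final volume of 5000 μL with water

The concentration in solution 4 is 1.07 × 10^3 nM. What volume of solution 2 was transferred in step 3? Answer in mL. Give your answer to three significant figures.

5.02 mL

Step 1: 6-fold → factor 6
Step 2: 5-fold → factor 5
Step 3: v brought to 12.5 mL → factor = 12.5 mL/v
Step 4: 200 μL brought to 5000 μL → factor 5000/200 = 25
Product of known-step factors = 750
Overall factor = 2.00 mM / (1.07 × 10^3 nM) = 1869.2
Step-3 factor = 1869.2 / 750 = 2.4922
v = 12.5 mL / 2.4922 = 5.02 mL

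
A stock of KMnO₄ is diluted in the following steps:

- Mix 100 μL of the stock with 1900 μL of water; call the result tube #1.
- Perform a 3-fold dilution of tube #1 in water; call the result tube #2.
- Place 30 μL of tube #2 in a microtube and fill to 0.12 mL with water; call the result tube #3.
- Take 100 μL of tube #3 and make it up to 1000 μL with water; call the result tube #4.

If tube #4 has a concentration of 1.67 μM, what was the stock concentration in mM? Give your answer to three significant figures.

4.01 mM

Step 1: 100 μL + 1900 μL = 2000 μL total → factor 2000/100 = 20
Step 2: 3-fold → factor 3
Step 3: 30 μL brought to 0.12 mL → factor 120/30 = 4
Step 4: 100 μL brought to 1000 μL → factor 1000/100 = 10
Overall dilution factor = 20 × 3 × 4 × 10 = 2400
Stock = 1.67 μM × 2400 = 4008 μM = 4.01 mM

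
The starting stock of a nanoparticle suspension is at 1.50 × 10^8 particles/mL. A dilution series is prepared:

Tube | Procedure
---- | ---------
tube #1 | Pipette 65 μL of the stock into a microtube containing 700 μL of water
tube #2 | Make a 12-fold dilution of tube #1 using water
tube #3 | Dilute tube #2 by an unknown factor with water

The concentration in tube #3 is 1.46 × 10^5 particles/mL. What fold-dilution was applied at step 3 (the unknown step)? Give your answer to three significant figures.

Step 1: 65 μL + 700 μL = 765 μL total → factor 765/65 = 11.769
Step 2: 12-fold → factor 12
Step 3: unknown factor x
Product of known-step factors = 141.23
Overall factor = 1.50 × 10^8 particles/mL / (1.46 × 10^5 particles/mL) = 1027.4
x = 1027.4 / 141.23 = 7.27

7.27-fold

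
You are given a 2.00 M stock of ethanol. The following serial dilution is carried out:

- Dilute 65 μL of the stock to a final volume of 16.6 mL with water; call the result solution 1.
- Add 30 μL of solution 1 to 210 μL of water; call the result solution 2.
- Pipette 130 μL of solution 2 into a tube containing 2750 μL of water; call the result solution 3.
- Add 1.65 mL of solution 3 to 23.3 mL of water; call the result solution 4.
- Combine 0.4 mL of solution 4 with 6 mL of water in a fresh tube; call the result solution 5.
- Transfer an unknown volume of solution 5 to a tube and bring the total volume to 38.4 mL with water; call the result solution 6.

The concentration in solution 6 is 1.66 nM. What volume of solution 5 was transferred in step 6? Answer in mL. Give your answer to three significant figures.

Step 1: 65 μL brought to 16.6 mL → factor 16600/65 = 255.38
Step 2: 30 μL + 210 μL = 240 μL total → factor 240/30 = 8
Step 3: 130 μL + 2750 μL = 2880 μL total → factor 2880/130 = 22.154
Step 4: 1.65 mL + 23.3 mL = 24.95 mL total → factor 24.95/1.65 = 15.121
Step 5: 0.4 mL + 6 mL = 6.4 mL total → factor 6.4/0.4 = 16
Step 6: v brought to 38.4 mL → factor = 38.4 mL/v
Product of known-step factors = 1.0951 × 10^7
Overall factor = 2.00 M / (1.66 nM) = 1.2048 × 10^9
Step-6 factor = 1.2048 × 10^9 / 1.0951 × 10^7 = 110.02
v = 38.4 mL / 110.02 = 0.349 mL

0.349 mL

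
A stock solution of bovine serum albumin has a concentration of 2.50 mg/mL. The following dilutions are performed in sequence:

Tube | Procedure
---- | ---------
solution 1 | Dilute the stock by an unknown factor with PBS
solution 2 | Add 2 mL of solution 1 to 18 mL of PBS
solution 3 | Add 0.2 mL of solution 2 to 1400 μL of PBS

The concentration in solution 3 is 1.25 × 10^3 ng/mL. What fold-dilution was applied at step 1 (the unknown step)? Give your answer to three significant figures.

Step 1: unknown factor x
Step 2: 2 mL + 18 mL = 20 mL total → factor 20/2 = 10
Step 3: 0.2 mL + 1400 μL = 1.6 mL total → factor 1.6/0.2 = 8
Product of known-step factors = 80
Overall factor = 2.50 mg/mL / (1.25 × 10^3 ng/mL) = 2000
x = 2000 / 80 = 25.0

25.0-fold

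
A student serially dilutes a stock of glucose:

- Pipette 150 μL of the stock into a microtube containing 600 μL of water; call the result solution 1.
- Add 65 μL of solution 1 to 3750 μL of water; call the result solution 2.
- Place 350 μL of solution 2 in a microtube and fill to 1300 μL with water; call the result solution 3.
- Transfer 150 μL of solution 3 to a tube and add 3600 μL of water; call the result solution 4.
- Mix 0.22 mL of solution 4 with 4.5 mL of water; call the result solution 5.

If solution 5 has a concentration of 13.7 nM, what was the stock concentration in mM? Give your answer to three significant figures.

Step 1: 150 μL + 600 μL = 750 μL total → factor 750/150 = 5
Step 2: 65 μL + 3750 μL = 3815 μL total → factor 3815/65 = 58.692
Step 3: 350 μL brought to 1300 μL → factor 1300/350 = 3.7143
Step 4: 150 μL + 3600 μL = 3750 μL total → factor 3750/150 = 25
Step 5: 0.22 mL + 4.5 mL = 4.72 mL total → factor 4.72/0.22 = 21.455
Overall dilution factor = 5 × 58.692 × 3.7143 × 25 × 21.455 = 5.8464 × 10^5
Stock = 13.7 nM × 5.8464 × 10^5 = 8.010 × 10^6 nM = 8.01 mM

8.01 mM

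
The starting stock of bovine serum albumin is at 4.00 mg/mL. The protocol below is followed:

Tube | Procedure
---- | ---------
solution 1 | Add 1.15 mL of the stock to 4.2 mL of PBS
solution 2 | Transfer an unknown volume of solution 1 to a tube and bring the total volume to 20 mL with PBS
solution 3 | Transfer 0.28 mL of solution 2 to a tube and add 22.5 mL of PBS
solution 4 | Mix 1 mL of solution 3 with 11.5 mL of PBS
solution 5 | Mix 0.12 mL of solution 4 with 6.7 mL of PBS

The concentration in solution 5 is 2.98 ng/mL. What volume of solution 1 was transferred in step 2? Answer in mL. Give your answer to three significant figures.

Step 1: 1.15 mL + 4.2 mL = 5.35 mL total → factor 5.35/1.15 = 4.6522
Step 2: v brought to 20 mL → factor = 20 mL/v
Step 3: 0.28 mL + 22.5 mL = 22.78 mL total → factor 22.78/0.28 = 81.357
Step 4: 1 mL + 11.5 mL = 12.5 mL total → factor 12.5/1 = 12.5
Step 5: 0.12 mL + 6.7 mL = 6.82 mL total → factor 6.82/0.12 = 56.833
Product of known-step factors = 2.6888 × 10^5
Overall factor = 4.00 mg/mL / (2.98 ng/mL) = 1.3423 × 10^6
Step-2 factor = 1.3423 × 10^6 / 2.6888 × 10^5 = 4.9921
v = 20 mL / 4.9921 = 4.01 mL

4.01 mL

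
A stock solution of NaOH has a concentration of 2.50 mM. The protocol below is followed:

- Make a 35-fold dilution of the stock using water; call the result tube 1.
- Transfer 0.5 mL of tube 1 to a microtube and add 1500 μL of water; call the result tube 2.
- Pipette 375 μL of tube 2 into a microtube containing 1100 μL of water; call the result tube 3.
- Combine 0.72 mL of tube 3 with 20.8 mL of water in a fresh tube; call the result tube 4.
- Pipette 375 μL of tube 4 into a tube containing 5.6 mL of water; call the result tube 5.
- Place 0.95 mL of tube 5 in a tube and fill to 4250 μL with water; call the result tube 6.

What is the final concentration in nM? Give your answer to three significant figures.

Step 1: 35-fold → factor 35
Step 2: 0.5 mL + 1500 μL = 2 mL total → factor 2/0.5 = 4
Step 3: 375 μL + 1100 μL = 1475 μL total → factor 1475/375 = 3.9333
Step 4: 0.72 mL + 20.8 mL = 21.52 mL total → factor 21.52/0.72 = 29.889
Step 5: 375 μL + 5.6 mL = 5975 μL total → factor 5975/375 = 15.933
Step 6: 0.95 mL brought to 4250 μL → factor 4.25/0.95 = 4.4737
Overall dilution factor = 35 × 4 × 3.9333 × 29.889 × 15.933 × 4.4737 = 1.1732 × 10^6
Final = 2.50 mM / 1.1732 × 10^6 = 2.131 × 10^-6 mM = 2.13 nM

2.13 nM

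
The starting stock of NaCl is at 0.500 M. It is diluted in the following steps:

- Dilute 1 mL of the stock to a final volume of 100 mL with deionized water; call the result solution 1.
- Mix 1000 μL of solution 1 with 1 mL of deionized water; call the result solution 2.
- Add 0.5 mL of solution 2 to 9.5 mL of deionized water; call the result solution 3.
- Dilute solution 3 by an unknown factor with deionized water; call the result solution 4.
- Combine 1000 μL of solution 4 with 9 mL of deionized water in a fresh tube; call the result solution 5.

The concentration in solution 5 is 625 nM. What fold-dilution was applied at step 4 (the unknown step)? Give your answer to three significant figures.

20.0-fold

Step 1: 1 mL brought to 100 mL → factor 100/1 = 100
Step 2: 1000 μL + 1 mL = 2000 μL total → factor 2000/1000 = 2
Step 3: 0.5 mL + 9.5 mL = 10 mL total → factor 10/0.5 = 20
Step 4: unknown factor x
Step 5: 1000 μL + 9 mL = 10000 μL total → factor 10000/1000 = 10
Product of known-step factors = 40000
Overall factor = 0.500 M / (625 nM) = 8 × 10^5
x = 8 × 10^5 / 40000 = 20.0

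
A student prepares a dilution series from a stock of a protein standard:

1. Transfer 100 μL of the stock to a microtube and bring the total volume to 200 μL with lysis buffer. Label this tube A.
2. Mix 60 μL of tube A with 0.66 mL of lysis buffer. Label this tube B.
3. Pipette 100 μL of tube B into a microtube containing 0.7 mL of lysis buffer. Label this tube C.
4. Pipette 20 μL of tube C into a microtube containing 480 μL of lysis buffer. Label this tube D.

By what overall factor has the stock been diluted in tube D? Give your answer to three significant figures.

4.80 × 10^3

Step 1: 100 μL brought to 200 μL → factor 200/100 = 2
Step 2: 60 μL + 0.66 mL = 720 μL total → factor 720/60 = 12
Step 3: 100 μL + 0.7 mL = 800 μL total → factor 800/100 = 8
Step 4: 20 μL + 480 μL = 500 μL total → factor 500/20 = 25
Overall dilution factor = 2 × 12 × 8 × 25 = 4800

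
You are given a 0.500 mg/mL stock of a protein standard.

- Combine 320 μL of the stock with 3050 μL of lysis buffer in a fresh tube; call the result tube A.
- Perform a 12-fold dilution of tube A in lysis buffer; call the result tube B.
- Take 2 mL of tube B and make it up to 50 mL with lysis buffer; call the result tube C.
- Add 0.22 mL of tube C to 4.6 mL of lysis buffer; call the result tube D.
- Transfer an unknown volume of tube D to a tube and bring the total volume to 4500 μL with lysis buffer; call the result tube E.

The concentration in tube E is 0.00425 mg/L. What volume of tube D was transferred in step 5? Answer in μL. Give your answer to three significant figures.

Step 1: 320 μL + 3050 μL = 3370 μL total → factor 3370/320 = 10.531
Step 2: 12-fold → factor 12
Step 3: 2 mL brought to 50 mL → factor 50/2 = 25
Step 4: 0.22 mL + 4.6 mL = 4.82 mL total → factor 4.82/0.22 = 21.909
Step 5: v brought to 4500 μL → factor = 4500 μL/v
Product of known-step factors = 69219
Overall factor = 0.500 mg/mL / (0.00425 mg/L) = 1.1765 × 10^5
Step-5 factor = 1.1765 × 10^5 / 69219 = 1.6996
v = 4500 μL / 1.6996 = 2.65 × 10^3 μL

2.65 × 10^3 μL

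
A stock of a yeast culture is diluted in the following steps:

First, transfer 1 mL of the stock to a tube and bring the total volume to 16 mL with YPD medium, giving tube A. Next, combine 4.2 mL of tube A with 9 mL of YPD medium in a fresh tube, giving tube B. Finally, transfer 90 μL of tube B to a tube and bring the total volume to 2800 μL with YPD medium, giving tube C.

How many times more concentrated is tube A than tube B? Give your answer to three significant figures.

Step 1: 1 mL brought to 16 mL → factor 16/1 = 16
Step 2: 4.2 mL + 9 mL = 13.2 mL total → factor 13.2/4.2 = 3.1429
Dilution factor to tube A = 16; to tube B = 50.286
[tube A]/[tube B] = (factor to tube B)/(factor to tube A) = 50.286/16 = 3.14

3.14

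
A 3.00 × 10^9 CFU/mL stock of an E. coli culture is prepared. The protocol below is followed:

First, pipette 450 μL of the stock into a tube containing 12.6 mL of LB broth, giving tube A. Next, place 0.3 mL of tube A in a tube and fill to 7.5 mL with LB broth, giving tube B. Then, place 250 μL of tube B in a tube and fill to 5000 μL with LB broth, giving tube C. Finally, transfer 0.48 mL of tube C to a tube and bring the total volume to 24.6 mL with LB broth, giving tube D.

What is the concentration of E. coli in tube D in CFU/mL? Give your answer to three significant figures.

4.04 × 10^3 CFU/mL

Step 1: 450 μL + 12.6 mL = 13050 μL total → factor 13050/450 = 29
Step 2: 0.3 mL brought to 7.5 mL → factor 7.5/0.3 = 25
Step 3: 250 μL brought to 5000 μL → factor 5000/250 = 20
Step 4: 0.48 mL brought to 24.6 mL → factor 24.6/0.48 = 51.25
Overall dilution factor = 29 × 25 × 20 × 51.25 = 7.4312 × 10^5
Final = 3.00 × 10^9 CFU/mL / 7.4312 × 10^5 = 4.04 × 10^3 CFU/mL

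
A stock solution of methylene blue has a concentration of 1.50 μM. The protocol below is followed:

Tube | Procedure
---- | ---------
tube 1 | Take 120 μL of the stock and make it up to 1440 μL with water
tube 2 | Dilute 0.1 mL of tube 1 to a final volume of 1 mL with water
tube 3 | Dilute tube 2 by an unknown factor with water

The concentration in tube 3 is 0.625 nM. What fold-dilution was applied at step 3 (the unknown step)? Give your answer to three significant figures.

Step 1: 120 μL brought to 1440 μL → factor 1440/120 = 12
Step 2: 0.1 mL brought to 1 mL → factor 1/0.1 = 10
Step 3: unknown factor x
Product of known-step factors = 120
Overall factor = 1.50 μM / (0.625 nM) = 2400
x = 2400 / 120 = 20.0

20.0-fold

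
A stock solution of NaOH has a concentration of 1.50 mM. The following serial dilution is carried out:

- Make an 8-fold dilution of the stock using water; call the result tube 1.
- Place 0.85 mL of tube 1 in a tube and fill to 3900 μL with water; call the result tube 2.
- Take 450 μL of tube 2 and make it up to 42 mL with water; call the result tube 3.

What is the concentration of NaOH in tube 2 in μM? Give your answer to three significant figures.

Step 1: 8-fold → factor 8
Step 2: 0.85 mL brought to 3900 μL → factor 3.9/0.85 = 4.5882
Dilution factor through tube 2 = 8 × 4.5882 = 36.706
[tube 2] = 1.50 mM / 36.706 = 0.04087 mM = 40.9 μM

40.9 μM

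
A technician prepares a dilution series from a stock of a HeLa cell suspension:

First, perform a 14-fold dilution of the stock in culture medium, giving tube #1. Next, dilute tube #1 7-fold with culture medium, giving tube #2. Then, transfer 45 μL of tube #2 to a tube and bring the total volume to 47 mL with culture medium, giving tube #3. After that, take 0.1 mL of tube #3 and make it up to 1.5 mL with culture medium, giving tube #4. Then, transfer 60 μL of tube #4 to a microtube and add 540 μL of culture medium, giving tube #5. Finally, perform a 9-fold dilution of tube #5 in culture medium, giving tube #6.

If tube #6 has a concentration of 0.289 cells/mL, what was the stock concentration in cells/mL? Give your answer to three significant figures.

Step 1: 14-fold → factor 14
Step 2: 7-fold → factor 7
Step 3: 45 μL brought to 47 mL → factor 47000/45 = 1044.4
Step 4: 0.1 mL brought to 1.5 mL → factor 1.5/0.1 = 15
Step 5: 60 μL + 540 μL = 600 μL total → factor 600/60 = 10
Step 6: 9-fold → factor 9
Overall dilution factor = 14 × 7 × 1044.4 × 15 × 10 × 9 = 1.3818 × 10^8
Stock = 0.289 cells/mL × 1.3818 × 10^8 = 3.99 × 10^7 cells/mL

3.99 × 10^7 cells/mL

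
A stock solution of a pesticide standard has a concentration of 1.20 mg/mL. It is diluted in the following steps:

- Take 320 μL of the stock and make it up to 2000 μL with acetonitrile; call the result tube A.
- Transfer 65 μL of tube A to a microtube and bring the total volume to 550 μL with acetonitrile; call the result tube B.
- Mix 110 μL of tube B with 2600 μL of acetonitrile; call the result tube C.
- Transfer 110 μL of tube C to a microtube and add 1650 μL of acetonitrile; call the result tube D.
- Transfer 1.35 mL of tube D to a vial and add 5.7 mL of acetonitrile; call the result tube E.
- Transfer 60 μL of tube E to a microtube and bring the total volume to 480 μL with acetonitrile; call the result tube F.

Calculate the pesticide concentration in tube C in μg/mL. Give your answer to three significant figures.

Step 1: 320 μL brought to 2000 μL → factor 2000/320 = 6.25
Step 2: 65 μL brought to 550 μL → factor 550/65 = 8.4615
Step 3: 110 μL + 2600 μL = 2710 μL total → factor 2710/110 = 24.636
Dilution factor through tube C = 6.25 × 8.4615 × 24.636 = 1302.9
[tube C] = 1.20 mg/mL / 1302.9 = 0.0009210 mg/mL = 0.921 μg/mL

0.921 μg/mL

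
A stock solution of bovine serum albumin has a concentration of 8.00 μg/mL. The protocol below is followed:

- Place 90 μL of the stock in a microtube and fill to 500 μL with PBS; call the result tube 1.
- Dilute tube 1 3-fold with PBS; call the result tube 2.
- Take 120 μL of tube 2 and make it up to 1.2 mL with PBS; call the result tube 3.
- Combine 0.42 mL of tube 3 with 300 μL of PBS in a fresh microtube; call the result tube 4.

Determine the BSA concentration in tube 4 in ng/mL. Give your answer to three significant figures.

Step 1: 90 μL brought to 500 μL → factor 500/90 = 5.5556
Step 2: 3-fold → factor 3
Step 3: 120 μL brought to 1.2 mL → factor 1200/120 = 10
Step 4: 0.42 mL + 300 μL = 0.72 mL total → factor 0.72/0.42 = 1.7143
Overall dilution factor = 5.5556 × 3 × 10 × 1.7143 = 285.71
Final = 8.00 μg/mL / 285.71 = 0.02800 μg/mL = 28.0 ng/mL

28.0 ng/mL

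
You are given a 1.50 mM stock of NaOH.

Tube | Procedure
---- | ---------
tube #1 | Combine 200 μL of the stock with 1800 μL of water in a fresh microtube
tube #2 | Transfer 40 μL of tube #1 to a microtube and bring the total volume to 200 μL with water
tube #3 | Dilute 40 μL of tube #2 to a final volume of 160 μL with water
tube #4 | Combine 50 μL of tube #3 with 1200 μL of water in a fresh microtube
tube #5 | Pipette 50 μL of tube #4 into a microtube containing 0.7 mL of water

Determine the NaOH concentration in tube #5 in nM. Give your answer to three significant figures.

Step 1: 200 μL + 1800 μL = 2000 μL total → factor 2000/200 = 10
Step 2: 40 μL brought to 200 μL → factor 200/40 = 5
Step 3: 40 μL brought to 160 μL → factor 160/40 = 4
Step 4: 50 μL + 1200 μL = 1250 μL total → factor 1250/50 = 25
Step 5: 50 μL + 0.7 mL = 750 μL total → factor 750/50 = 15
Overall dilution factor = 10 × 5 × 4 × 25 × 15 = 75000
Final = 1.50 mM / 75000 = 2.000 × 10^-5 mM = 20.0 nM

20.0 nM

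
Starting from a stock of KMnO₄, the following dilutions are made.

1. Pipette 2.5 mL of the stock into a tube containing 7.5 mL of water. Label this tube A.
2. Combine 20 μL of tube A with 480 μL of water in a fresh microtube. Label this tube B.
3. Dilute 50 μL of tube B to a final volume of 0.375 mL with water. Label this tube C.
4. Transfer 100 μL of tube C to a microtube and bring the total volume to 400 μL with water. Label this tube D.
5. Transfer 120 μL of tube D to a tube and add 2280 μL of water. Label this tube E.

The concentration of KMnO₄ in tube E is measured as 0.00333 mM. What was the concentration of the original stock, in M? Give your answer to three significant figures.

Step 1: 2.5 mL + 7.5 mL = 10 mL total → factor 10/2.5 = 4
Step 2: 20 μL + 480 μL = 500 μL total → factor 500/20 = 25
Step 3: 50 μL brought to 0.375 mL → factor 375/50 = 7.5
Step 4: 100 μL brought to 400 μL → factor 400/100 = 4
Step 5: 120 μL + 2280 μL = 2400 μL total → factor 2400/120 = 20
Overall dilution factor = 4 × 25 × 7.5 × 4 × 20 = 60000
Stock = 0.00333 mM × 60000 = 199.8 mM = 0.200 M

0.200 M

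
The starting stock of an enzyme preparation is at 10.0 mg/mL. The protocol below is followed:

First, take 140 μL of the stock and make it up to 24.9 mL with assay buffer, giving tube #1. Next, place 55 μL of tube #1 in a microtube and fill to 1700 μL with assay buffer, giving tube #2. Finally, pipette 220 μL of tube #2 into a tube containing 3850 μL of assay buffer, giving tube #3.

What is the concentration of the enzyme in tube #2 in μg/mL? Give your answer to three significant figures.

Step 1: 140 μL brought to 24.9 mL → factor 24900/140 = 177.86
Step 2: 55 μL brought to 1700 μL → factor 1700/55 = 30.909
Dilution factor through tube #2 = 177.86 × 30.909 = 5497.4
[tube #2] = 10.0 mg/mL / 5497.4 = 0.001819 mg/mL = 1.82 μg/mL

1.82 μg/mL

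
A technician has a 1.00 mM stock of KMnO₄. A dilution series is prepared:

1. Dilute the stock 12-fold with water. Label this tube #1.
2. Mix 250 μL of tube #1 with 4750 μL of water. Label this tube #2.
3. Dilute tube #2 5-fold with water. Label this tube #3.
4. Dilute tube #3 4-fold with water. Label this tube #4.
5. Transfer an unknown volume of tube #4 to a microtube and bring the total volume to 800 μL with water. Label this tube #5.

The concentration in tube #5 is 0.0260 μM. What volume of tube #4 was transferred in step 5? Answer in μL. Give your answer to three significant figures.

Step 1: 12-fold → factor 12
Step 2: 250 μL + 4750 μL = 5000 μL total → factor 5000/250 = 20
Step 3: 5-fold → factor 5
Step 4: 4-fold → factor 4
Step 5: v brought to 800 μL → factor = 800 μL/v
Product of known-step factors = 4800
Overall factor = 1.00 mM / (0.0260 μM) = 38462
Step-5 factor = 38462 / 4800 = 8.0128
v = 800 μL / 8.0128 = 99.8 μL

99.8 μL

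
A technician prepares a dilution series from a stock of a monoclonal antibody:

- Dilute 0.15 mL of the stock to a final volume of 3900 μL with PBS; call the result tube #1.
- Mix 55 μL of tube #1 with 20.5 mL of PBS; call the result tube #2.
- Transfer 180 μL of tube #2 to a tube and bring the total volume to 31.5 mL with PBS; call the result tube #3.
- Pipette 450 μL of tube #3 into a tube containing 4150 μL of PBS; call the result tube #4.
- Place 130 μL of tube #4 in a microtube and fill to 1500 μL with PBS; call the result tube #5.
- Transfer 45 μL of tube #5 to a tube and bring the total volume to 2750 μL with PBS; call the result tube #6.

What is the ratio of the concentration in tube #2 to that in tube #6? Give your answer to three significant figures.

1.26 × 10^6

Step 1: 0.15 mL brought to 3900 μL → factor 3.9/0.15 = 26
Step 2: 55 μL + 20.5 mL = 20555 μL total → factor 20555/55 = 373.73
Step 3: 180 μL brought to 31.5 mL → factor 31500/180 = 175
Step 4: 450 μL + 4150 μL = 4600 μL total → factor 4600/450 = 10.222
Step 5: 130 μL brought to 1500 μL → factor 1500/130 = 11.538
Step 6: 45 μL brought to 2750 μL → factor 2750/45 = 61.111
Dilution factor to tube #2 = 9716.9; to tube #6 = 1.2257 × 10^10
[tube #2]/[tube #6] = (factor to tube #6)/(factor to tube #2) = 1.2257 × 10^10/9716.9 = 1.26 × 10^6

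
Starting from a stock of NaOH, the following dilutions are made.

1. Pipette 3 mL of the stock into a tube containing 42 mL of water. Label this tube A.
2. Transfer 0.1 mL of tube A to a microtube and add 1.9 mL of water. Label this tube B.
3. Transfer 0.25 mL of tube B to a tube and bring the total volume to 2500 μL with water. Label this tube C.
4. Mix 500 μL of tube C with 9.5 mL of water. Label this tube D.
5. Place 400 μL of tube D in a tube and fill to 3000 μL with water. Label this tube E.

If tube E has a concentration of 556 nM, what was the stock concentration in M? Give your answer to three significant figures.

0.250 M

Step 1: 3 mL + 42 mL = 45 mL total → factor 45/3 = 15
Step 2: 0.1 mL + 1.9 mL = 2 mL total → factor 2/0.1 = 20
Step 3: 0.25 mL brought to 2500 μL → factor 2.5/0.25 = 10
Step 4: 500 μL + 9.5 mL = 10000 μL total → factor 10000/500 = 20
Step 5: 400 μL brought to 3000 μL → factor 3000/400 = 7.5
Overall dilution factor = 15 × 20 × 10 × 20 × 7.5 = 4.5 × 10^5
Stock = 556 nM × 4.5 × 10^5 = 2.502 × 10^8 nM = 0.250 M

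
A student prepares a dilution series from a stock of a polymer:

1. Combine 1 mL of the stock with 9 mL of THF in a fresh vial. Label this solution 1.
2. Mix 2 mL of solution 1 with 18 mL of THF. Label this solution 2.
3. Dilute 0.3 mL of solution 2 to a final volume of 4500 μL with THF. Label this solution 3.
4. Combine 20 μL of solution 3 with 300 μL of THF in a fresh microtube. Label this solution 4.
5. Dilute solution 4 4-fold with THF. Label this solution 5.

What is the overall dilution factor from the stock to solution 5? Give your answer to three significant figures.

9.60 × 10^4

Step 1: 1 mL + 9 mL = 10 mL total → factor 10/1 = 10
Step 2: 2 mL + 18 mL = 20 mL total → factor 20/2 = 10
Step 3: 0.3 mL brought to 4500 μL → factor 4.5/0.3 = 15
Step 4: 20 μL + 300 μL = 320 μL total → factor 320/20 = 16
Step 5: 4-fold → factor 4
Overall dilution factor = 10 × 10 × 15 × 16 × 4 = 96000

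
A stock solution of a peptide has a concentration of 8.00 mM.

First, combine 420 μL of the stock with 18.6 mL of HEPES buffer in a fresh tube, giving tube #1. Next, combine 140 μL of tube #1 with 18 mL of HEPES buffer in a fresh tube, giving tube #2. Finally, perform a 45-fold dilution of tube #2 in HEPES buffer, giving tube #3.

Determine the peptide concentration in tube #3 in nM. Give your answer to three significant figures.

30.3 nM

Step 1: 420 μL + 18.6 mL = 19020 μL total → factor 19020/420 = 45.286
Step 2: 140 μL + 18 mL = 18140 μL total → factor 18140/140 = 129.57
Step 3: 45-fold → factor 45
Overall dilution factor = 45.286 × 129.57 × 45 = 2.6405 × 10^5
Final = 8.00 mM / 2.6405 × 10^5 = 3.030 × 10^-5 mM = 30.3 nM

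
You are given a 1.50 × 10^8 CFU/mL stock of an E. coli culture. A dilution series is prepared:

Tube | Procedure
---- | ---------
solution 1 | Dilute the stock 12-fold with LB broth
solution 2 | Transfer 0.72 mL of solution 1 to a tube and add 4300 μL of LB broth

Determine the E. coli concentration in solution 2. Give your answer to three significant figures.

1.79 × 10^6 CFU/mL

Step 1: 12-fold → factor 12
Step 2: 0.72 mL + 4300 μL = 5.02 mL total → factor 5.02/0.72 = 6.9722
Overall dilution factor = 12 × 6.9722 = 83.667
Final = 1.50 × 10^8 CFU/mL / 83.667 = 1.79 × 10^6 CFU/mL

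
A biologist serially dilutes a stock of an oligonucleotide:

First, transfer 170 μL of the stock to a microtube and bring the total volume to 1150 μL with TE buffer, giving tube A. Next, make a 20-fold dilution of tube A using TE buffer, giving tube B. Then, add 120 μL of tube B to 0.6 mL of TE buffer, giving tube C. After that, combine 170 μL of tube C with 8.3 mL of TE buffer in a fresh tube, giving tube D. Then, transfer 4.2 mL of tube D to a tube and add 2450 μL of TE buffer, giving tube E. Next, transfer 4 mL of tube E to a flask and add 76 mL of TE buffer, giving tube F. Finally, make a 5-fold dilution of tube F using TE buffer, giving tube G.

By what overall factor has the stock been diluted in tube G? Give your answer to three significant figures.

Step 1: 170 μL brought to 1150 μL → factor 1150/170 = 6.7647
Step 2: 20-fold → factor 20
Step 3: 120 μL + 0.6 mL = 720 μL total → factor 720/120 = 6
Step 4: 170 μL + 8.3 mL = 8470 μL total → factor 8470/170 = 49.824
Step 5: 4.2 mL + 2450 μL = 6.65 mL total → factor 6.65/4.2 = 1.5833
Step 6: 4 mL + 76 mL = 80 mL total → factor 80/4 = 20
Step 7: 5-fold → factor 5
Overall dilution factor = 6.7647 × 20 × 6 × 49.824 × 1.5833 × 20 × 5 = 6.4038 × 10^6

6.40 × 10^6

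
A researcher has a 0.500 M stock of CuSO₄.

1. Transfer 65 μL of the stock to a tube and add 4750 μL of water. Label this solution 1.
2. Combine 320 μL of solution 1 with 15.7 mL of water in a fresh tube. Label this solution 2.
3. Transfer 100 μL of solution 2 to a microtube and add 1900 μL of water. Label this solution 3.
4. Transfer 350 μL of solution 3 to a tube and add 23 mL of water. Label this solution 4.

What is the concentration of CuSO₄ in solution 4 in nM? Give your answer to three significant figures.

101 nM

Step 1: 65 μL + 4750 μL = 4815 μL total → factor 4815/65 = 74.077
Step 2: 320 μL + 15.7 mL = 16020 μL total → factor 16020/320 = 50.062
Step 3: 100 μL + 1900 μL = 2000 μL total → factor 2000/100 = 20
Step 4: 350 μL + 23 mL = 23350 μL total → factor 23350/350 = 66.714
Overall dilution factor = 74.077 × 50.062 × 20 × 66.714 = 4.9482 × 10^6
Final = 0.500 M / 4.9482 × 10^6 = 1.010 × 10^-7 M = 101 nM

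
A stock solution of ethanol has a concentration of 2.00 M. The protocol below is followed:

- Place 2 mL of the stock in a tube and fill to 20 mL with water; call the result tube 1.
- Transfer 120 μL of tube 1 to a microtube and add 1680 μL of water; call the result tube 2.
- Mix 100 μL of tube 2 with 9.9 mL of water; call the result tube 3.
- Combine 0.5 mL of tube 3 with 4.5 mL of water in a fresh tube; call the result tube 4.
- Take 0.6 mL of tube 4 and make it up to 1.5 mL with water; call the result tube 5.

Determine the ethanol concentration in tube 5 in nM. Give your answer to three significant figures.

Step 1: 2 mL brought to 20 mL → factor 20/2 = 10
Step 2: 120 μL + 1680 μL = 1800 μL total → factor 1800/120 = 15
Step 3: 100 μL + 9.9 mL = 10000 μL total → factor 10000/100 = 100
Step 4: 0.5 mL + 4.5 mL = 5 mL total → factor 5/0.5 = 10
Step 5: 0.6 mL brought to 1.5 mL → factor 1.5/0.6 = 2.5
Overall dilution factor = 10 × 15 × 100 × 10 × 2.5 = 3.75 × 10^5
Final = 2.00 M / 3.75 × 10^5 = 5.333 × 10^-6 M = 5.33 × 10^3 nM

5.33 × 10^3 nM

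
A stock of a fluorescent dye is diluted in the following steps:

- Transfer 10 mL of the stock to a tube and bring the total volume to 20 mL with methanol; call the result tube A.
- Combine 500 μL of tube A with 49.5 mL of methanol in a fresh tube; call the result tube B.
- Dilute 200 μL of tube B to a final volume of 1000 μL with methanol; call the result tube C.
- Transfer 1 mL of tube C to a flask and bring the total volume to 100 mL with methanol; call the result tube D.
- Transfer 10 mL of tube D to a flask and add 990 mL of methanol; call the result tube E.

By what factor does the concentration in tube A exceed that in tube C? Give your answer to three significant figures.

500

Step 1: 10 mL brought to 20 mL → factor 20/10 = 2
Step 2: 500 μL + 49.5 mL = 50000 μL total → factor 50000/500 = 100
Step 3: 200 μL brought to 1000 μL → factor 1000/200 = 5
Dilution factor to tube A = 2; to tube C = 1000
[tube A]/[tube C] = (factor to tube C)/(factor to tube A) = 1000/2 = 500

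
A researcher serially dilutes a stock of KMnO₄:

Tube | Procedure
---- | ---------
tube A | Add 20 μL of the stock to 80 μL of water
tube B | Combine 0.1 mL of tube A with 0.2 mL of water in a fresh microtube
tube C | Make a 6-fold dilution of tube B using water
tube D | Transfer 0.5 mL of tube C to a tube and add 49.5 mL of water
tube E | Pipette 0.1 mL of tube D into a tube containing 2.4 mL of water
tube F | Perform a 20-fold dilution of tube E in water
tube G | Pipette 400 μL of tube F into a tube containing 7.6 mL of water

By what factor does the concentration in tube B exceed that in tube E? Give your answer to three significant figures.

1.50 × 10^4

Step 1: 20 μL + 80 μL = 100 μL total → factor 100/20 = 5
Step 2: 0.1 mL + 0.2 mL = 0.3 mL total → factor 0.3/0.1 = 3
Step 3: 6-fold → factor 6
Step 4: 0.5 mL + 49.5 mL = 50 mL total → factor 50/0.5 = 100
Step 5: 0.1 mL + 2.4 mL = 2.5 mL total → factor 2.5/0.1 = 25
Dilution factor to tube B = 15; to tube E = 2.25 × 10^5
[tube B]/[tube E] = (factor to tube E)/(factor to tube B) = 2.25 × 10^5/15 = 1.50 × 10^4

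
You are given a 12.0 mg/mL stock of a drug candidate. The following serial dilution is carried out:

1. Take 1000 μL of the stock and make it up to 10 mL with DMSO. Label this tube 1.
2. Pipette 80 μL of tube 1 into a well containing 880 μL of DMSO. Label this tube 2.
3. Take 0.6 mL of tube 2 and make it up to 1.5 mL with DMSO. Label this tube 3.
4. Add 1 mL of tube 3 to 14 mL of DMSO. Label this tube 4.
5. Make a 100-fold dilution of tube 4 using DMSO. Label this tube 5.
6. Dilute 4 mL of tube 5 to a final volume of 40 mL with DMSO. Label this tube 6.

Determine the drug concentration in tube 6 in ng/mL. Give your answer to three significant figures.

Step 1: 1000 μL brought to 10 mL → factor 10000/1000 = 10
Step 2: 80 μL + 880 μL = 960 μL total → factor 960/80 = 12
Step 3: 0.6 mL brought to 1.5 mL → factor 1.5/0.6 = 2.5
Step 4: 1 mL + 14 mL = 15 mL total → factor 15/1 = 15
Step 5: 100-fold → factor 100
Step 6: 4 mL brought to 40 mL → factor 40/4 = 10
Overall dilution factor = 10 × 12 × 2.5 × 15 × 100 × 10 = 4.5 × 10^6
Final = 12.0 mg/mL / 4.5 × 10^6 = 2.667 × 10^-6 mg/mL = 2.67 ng/mL

2.67 ng/mL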